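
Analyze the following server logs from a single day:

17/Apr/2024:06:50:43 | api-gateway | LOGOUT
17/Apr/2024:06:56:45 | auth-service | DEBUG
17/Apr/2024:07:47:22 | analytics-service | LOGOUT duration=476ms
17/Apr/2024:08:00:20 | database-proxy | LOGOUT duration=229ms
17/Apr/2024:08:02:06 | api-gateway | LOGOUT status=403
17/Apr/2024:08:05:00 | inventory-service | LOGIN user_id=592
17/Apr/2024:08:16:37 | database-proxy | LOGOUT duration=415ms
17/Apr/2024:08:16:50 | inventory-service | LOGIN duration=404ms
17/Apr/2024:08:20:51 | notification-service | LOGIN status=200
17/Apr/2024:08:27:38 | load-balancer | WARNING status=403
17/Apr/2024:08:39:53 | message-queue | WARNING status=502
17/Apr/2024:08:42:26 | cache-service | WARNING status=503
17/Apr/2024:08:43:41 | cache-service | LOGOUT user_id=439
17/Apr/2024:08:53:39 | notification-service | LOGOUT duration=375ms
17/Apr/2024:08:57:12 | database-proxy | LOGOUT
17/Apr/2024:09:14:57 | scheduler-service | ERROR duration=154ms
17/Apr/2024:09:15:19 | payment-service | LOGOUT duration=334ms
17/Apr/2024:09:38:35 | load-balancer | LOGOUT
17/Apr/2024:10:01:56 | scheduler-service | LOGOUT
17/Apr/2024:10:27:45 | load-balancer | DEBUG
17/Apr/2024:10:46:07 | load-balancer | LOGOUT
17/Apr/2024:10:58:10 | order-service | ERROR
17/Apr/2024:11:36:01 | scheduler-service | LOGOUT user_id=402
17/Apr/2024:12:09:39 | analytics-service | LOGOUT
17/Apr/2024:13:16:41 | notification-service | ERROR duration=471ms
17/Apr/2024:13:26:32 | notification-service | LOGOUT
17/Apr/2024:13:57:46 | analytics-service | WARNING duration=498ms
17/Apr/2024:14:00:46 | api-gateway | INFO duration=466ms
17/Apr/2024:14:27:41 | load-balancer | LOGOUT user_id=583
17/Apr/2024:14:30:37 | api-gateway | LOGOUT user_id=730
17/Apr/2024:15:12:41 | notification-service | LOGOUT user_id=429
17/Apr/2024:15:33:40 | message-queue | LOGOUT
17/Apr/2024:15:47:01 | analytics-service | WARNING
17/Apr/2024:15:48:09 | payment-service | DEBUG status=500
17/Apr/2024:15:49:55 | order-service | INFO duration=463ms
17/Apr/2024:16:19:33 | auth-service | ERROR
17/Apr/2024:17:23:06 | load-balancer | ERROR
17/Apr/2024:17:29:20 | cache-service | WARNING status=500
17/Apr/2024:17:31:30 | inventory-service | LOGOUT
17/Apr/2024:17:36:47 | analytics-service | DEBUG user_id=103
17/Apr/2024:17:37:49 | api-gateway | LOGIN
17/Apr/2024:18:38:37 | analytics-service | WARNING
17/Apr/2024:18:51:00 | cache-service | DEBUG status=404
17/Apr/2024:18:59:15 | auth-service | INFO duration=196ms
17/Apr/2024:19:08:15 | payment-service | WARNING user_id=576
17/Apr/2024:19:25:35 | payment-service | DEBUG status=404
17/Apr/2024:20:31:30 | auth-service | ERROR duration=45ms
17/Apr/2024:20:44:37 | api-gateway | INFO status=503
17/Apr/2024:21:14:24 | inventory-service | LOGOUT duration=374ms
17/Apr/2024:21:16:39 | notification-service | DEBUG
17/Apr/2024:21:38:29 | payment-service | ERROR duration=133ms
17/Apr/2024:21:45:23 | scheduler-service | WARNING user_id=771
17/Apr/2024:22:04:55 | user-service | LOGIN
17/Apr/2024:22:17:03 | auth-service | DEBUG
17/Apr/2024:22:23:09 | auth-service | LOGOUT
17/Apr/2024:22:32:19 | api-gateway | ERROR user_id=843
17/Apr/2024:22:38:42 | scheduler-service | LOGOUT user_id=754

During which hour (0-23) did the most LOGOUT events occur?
8

To find the peak hour:

1. Group all LOGOUT events by hour
2. Count events in each hour
3. Find hour with maximum count
4. Peak hour: 8 (with 6 events)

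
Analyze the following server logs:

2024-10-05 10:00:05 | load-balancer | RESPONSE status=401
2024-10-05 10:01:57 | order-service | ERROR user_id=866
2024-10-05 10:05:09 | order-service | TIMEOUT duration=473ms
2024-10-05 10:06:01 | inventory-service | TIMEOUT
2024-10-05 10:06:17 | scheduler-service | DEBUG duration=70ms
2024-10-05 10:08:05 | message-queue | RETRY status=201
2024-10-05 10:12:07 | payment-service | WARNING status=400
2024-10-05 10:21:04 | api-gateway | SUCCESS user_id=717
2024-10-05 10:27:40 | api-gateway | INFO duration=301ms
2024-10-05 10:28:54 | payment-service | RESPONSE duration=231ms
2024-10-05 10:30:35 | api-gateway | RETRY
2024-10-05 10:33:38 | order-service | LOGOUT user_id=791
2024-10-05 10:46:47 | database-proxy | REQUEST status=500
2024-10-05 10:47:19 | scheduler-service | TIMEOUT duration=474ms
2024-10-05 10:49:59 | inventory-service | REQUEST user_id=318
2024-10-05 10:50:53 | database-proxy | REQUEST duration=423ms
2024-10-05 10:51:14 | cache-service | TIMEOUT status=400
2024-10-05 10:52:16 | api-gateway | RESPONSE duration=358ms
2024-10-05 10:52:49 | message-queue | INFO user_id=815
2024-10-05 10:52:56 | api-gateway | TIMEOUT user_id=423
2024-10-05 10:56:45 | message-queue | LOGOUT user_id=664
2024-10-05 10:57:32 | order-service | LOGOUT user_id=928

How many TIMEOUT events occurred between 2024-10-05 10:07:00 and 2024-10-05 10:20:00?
0

To count events in the time window:

1. Window boundaries: 2024-10-05 10:07:00 to 2024-10-05 10:20:00
2. Filter for TIMEOUT events within this window
3. Count matching events: 0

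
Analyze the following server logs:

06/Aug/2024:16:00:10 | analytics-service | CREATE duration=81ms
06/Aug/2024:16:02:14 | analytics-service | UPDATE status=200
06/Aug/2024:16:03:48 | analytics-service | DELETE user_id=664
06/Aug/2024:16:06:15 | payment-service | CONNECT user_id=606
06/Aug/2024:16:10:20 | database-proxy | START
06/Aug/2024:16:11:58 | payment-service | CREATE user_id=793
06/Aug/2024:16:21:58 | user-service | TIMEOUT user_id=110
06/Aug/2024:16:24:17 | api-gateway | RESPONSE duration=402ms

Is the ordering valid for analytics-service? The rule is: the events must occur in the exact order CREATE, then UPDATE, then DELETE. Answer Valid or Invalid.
Valid

To validate ordering:

1. Required order: CREATE → UPDATE → DELETE
2. Rule: the events must occur in the exact order CREATE, then UPDATE, then DELETE
3. Check actual order of events for analytics-service
4. Result: Valid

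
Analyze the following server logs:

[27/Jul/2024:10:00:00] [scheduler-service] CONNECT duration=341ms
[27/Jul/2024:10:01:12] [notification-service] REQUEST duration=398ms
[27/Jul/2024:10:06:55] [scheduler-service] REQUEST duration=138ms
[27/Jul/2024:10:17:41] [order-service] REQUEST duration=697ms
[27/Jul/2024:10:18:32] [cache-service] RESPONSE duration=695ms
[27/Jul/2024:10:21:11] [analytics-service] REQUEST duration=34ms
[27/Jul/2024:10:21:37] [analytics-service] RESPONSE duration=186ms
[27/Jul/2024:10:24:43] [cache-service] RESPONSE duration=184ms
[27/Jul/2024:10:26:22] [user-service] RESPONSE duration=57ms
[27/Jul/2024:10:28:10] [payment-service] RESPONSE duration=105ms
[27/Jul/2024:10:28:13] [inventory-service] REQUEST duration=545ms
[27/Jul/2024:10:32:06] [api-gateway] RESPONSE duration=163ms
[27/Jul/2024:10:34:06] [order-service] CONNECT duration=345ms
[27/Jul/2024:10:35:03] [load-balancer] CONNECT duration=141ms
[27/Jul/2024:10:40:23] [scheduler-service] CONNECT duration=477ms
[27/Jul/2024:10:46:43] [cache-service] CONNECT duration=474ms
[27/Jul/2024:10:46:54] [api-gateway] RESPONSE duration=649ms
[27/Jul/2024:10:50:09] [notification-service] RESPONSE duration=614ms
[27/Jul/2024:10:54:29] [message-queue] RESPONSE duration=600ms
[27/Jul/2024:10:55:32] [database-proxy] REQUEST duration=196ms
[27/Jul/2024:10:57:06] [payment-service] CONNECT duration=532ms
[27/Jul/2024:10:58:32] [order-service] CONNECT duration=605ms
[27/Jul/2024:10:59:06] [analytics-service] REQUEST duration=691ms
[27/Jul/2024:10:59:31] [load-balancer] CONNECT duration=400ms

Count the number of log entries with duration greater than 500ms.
9

To count timeouts:

1. Threshold: 500ms
2. Extract duration from each log entry
3. Count entries where duration > 500
4. Timeout count: 9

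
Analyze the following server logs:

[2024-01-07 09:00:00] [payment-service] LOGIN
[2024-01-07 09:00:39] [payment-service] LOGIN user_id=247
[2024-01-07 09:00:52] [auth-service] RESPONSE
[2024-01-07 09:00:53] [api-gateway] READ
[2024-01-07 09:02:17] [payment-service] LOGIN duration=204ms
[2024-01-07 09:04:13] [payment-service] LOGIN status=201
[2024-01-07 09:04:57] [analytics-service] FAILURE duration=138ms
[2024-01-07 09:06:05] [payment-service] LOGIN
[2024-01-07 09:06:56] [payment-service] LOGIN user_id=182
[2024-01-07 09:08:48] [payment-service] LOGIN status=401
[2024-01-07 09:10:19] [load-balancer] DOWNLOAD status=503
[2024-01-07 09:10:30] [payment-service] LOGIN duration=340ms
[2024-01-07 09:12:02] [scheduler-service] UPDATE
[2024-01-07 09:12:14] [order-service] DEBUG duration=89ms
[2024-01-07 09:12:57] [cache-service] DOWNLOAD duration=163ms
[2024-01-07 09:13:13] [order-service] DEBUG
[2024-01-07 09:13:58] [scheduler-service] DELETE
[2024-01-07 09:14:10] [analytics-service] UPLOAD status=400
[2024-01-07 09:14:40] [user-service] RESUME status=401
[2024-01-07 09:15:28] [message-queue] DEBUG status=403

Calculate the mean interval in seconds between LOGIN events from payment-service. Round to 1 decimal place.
90.0

To calculate average interval:

1. Find all LOGIN events for payment-service in order
2. Calculate time gaps between consecutive events
3. Compute mean of gaps: 630 / 7 = 90.0 seconds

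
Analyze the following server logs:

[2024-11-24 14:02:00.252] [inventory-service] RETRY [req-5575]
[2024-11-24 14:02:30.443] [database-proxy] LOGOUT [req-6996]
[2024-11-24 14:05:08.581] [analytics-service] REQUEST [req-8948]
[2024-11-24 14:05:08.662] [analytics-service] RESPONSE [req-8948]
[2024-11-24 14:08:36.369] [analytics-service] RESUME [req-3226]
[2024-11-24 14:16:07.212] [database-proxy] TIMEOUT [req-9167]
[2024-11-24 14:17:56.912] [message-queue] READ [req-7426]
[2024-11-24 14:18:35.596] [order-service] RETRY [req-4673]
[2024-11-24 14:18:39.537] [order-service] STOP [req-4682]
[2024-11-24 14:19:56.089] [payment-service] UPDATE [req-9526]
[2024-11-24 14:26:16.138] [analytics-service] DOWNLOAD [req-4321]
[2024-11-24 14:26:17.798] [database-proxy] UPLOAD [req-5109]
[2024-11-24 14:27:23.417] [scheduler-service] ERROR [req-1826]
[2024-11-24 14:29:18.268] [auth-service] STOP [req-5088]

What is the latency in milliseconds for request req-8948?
81

To calculate latency:

1. Find REQUEST with id req-8948: 2024-11-24 14:05:08.581
2. Find RESPONSE with id req-8948: 2024-11-24 14:05:08.662
3. Latency: 2024-11-24 14:05:08.662 - 2024-11-24 14:05:08.581 = 81ms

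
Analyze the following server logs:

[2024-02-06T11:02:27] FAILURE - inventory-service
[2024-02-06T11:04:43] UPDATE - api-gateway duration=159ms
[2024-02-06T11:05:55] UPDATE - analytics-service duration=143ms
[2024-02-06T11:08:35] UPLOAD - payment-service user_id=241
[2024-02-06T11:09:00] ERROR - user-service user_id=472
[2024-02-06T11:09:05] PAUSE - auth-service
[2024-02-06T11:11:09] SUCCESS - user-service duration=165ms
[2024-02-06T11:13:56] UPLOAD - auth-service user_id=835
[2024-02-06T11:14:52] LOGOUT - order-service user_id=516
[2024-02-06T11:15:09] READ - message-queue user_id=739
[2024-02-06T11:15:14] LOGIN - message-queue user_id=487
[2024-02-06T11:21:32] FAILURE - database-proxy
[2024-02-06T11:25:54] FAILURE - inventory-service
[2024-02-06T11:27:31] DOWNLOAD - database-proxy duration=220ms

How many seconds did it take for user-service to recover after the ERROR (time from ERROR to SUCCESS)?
129

To calculate recovery time:

1. Find ERROR event for user-service: 2024-02-06T11:09:00
2. Find next SUCCESS event for user-service: 2024-02-06T11:11:09
3. Recovery time: 2024-02-06T11:11:09 - 2024-02-06T11:09:00 = 129 seconds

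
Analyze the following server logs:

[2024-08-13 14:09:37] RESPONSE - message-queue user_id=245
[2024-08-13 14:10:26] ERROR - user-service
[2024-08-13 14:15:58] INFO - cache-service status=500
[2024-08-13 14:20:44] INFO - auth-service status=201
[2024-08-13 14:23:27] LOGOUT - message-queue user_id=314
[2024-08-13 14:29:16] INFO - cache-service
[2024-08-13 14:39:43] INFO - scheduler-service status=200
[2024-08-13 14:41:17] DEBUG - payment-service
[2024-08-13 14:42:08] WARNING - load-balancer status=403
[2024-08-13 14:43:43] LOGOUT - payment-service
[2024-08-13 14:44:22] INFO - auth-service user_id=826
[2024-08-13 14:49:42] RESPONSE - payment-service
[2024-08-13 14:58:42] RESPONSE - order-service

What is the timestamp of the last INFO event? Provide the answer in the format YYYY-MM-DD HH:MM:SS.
2024-08-13 14:44:22

To find the last event:

1. Filter for all INFO events
2. Sort by timestamp
3. Select the last one
4. Timestamp: 2024-08-13 14:44:22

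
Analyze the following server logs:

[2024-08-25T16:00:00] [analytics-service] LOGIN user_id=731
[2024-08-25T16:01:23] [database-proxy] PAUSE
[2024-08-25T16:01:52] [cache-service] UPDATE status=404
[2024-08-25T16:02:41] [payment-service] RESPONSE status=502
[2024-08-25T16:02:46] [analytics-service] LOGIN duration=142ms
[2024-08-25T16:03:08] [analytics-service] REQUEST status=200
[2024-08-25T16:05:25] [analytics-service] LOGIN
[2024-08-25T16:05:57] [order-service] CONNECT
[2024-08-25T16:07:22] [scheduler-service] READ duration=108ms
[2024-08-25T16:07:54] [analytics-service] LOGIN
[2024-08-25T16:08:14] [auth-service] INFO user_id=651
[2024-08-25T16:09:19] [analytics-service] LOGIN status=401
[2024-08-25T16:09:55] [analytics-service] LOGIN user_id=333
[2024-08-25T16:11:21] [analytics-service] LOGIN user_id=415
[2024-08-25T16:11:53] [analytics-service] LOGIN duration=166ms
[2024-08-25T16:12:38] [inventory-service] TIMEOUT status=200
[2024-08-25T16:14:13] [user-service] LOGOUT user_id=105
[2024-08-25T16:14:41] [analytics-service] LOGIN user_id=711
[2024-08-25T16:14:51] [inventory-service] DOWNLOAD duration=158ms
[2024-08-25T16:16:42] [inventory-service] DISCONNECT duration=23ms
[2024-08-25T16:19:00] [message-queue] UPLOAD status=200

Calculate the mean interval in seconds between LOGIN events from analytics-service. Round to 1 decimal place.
110.1

To calculate average interval:

1. Find all LOGIN events for analytics-service in order
2. Calculate time gaps between consecutive events
3. Compute mean of gaps: 881 / 8 = 110.1 seconds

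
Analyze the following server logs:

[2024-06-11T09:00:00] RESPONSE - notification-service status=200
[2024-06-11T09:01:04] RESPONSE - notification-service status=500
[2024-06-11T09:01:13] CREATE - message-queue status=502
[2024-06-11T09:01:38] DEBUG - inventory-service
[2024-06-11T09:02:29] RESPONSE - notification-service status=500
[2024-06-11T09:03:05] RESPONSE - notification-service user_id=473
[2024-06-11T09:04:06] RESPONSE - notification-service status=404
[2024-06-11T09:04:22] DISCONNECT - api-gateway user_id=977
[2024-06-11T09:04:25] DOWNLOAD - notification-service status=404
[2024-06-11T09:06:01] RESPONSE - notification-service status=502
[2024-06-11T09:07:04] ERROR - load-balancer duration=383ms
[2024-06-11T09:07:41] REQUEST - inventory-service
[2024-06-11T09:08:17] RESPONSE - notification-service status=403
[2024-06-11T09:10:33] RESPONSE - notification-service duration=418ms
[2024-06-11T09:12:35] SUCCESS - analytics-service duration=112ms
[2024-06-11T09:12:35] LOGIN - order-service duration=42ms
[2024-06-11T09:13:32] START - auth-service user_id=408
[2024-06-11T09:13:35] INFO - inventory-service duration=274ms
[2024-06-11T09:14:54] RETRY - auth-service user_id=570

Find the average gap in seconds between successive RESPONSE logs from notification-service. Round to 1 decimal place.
90.4

To calculate average interval:

1. Find all RESPONSE events for notification-service in order
2. Calculate time gaps between consecutive events
3. Compute mean of gaps: 633 / 7 = 90.4 seconds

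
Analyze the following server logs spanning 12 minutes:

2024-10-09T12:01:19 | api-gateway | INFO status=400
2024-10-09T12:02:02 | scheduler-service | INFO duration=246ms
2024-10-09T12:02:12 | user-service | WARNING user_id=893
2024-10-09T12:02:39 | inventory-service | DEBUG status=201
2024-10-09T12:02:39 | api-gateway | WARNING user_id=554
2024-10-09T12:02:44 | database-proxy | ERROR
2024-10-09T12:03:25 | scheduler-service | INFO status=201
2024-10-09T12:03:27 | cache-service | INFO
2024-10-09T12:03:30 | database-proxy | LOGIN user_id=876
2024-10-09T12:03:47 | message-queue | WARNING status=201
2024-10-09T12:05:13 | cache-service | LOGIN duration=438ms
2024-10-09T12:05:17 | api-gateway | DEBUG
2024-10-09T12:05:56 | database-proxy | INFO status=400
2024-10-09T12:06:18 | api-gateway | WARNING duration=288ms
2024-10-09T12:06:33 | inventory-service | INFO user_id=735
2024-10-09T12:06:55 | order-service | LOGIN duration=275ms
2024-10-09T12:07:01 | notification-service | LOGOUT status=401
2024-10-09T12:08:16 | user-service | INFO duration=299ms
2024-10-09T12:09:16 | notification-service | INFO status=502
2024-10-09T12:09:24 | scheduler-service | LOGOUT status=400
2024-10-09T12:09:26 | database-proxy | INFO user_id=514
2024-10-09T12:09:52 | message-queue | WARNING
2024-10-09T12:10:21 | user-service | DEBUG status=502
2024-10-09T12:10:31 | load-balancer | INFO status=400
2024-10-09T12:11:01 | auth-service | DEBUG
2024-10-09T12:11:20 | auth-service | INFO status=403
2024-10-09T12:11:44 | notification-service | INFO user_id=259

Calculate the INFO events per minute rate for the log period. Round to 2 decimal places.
1.0

To calculate the rate:

1. Count total INFO events: 12
2. Total time period: 12 minutes
3. Rate = 12 / 12 = 1.0 events per minute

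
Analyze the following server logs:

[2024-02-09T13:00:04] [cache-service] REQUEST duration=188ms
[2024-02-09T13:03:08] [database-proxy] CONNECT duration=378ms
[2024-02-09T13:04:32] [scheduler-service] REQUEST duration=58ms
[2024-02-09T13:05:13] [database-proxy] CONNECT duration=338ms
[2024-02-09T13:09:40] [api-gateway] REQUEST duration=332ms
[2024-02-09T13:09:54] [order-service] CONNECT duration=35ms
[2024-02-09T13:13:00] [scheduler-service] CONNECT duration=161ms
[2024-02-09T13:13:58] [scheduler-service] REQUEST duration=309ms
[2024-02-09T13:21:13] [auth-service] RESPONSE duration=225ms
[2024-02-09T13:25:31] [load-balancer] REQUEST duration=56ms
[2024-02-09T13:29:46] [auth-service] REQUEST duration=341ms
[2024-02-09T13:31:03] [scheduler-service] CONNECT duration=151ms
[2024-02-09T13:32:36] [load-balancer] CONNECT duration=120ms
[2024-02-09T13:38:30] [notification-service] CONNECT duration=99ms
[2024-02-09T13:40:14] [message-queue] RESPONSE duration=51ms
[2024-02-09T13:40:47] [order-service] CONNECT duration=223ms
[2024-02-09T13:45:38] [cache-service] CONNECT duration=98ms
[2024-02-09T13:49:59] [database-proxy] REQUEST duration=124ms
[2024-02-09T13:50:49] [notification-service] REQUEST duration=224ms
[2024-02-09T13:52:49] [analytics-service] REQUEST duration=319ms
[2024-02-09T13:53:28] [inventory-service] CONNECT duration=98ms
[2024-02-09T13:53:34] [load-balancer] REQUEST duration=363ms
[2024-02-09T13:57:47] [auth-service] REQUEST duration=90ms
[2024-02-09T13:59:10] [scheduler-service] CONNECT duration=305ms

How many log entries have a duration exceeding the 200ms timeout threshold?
11

To count timeouts:

1. Threshold: 200ms
2. Extract duration from each log entry
3. Count entries where duration > 200
4. Timeout count: 11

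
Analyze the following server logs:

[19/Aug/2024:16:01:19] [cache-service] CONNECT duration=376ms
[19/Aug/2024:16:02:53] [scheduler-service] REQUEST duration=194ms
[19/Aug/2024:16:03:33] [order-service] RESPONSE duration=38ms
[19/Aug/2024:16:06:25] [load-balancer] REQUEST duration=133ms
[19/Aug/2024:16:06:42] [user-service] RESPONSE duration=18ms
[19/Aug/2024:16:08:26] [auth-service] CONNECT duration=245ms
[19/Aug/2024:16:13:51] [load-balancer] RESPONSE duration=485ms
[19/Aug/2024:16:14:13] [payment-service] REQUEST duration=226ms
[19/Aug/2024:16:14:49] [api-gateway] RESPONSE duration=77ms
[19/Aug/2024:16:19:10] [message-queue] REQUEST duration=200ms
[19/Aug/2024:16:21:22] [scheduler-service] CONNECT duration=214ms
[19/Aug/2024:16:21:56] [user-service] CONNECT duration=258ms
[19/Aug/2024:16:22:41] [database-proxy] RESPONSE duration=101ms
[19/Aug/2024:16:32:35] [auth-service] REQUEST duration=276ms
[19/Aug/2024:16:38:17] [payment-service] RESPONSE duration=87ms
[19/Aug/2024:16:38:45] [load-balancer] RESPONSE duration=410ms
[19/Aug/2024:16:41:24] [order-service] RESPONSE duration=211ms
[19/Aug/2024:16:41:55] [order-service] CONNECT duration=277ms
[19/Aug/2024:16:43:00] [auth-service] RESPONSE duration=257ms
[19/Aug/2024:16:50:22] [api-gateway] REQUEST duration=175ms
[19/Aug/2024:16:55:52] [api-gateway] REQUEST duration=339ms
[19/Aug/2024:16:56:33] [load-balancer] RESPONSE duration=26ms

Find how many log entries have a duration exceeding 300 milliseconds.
4

To count timeouts:

1. Threshold: 300ms
2. Extract duration from each log entry
3. Count entries where duration > 300
4. Timeout count: 4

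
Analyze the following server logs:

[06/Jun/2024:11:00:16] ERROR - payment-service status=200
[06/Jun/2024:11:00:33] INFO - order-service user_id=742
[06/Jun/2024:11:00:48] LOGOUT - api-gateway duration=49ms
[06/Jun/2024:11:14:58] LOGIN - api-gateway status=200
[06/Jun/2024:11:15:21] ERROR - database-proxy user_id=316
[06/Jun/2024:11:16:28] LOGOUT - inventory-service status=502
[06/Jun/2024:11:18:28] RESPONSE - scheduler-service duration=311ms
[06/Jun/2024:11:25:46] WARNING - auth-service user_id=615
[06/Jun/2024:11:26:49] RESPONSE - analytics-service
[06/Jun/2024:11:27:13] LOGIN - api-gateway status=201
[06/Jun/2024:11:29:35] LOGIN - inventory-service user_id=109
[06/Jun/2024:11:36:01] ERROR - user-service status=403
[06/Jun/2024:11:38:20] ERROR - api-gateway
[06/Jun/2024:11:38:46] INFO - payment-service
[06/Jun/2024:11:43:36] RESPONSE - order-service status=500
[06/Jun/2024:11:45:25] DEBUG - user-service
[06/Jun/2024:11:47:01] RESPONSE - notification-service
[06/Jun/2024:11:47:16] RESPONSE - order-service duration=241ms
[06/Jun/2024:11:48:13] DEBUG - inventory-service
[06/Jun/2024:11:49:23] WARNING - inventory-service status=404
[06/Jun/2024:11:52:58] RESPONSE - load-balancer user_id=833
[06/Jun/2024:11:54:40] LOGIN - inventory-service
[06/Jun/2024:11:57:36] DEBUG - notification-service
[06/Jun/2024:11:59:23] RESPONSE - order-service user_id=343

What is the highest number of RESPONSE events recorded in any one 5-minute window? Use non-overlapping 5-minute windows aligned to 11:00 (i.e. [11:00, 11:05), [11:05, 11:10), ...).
2

To find the burst window:

1. Divide the log period into non-overlapping 5-minute windows starting at 11:00
2. Count RESPONSE events in each window
3. Find the window with maximum count
4. Maximum events in a window: 2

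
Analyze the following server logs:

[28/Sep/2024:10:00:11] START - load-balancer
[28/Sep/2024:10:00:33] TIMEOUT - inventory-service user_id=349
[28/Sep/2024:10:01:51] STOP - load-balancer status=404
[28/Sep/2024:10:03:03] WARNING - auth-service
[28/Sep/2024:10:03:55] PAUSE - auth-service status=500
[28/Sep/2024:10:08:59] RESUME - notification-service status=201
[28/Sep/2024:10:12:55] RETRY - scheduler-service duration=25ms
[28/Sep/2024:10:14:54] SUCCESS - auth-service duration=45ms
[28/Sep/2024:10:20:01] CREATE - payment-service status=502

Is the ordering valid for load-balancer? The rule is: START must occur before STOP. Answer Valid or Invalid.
Valid

To validate ordering:

1. Required order: START → STOP
2. Rule: START must occur before STOP
3. Check actual order of events for load-balancer
4. Result: Valid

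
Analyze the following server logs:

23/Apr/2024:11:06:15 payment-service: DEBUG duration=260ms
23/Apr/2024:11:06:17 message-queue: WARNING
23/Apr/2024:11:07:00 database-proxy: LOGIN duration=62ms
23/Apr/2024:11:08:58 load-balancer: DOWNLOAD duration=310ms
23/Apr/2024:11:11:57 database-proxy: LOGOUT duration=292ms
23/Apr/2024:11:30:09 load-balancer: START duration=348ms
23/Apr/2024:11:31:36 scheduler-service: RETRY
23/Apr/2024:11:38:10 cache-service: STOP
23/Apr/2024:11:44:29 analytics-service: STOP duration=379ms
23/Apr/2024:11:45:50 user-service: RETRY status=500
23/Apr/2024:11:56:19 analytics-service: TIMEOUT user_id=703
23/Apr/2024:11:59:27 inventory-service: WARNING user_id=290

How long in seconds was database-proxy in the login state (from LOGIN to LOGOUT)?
297

To calculate state duration:

1. Find LOGIN event for database-proxy: 23/Apr/2024:11:07:00
2. Find LOGOUT event for database-proxy: 23/Apr/2024:11:11:57
3. Calculate duration: 23/Apr/2024:11:11:57 - 23/Apr/2024:11:07:00 = 297 seconds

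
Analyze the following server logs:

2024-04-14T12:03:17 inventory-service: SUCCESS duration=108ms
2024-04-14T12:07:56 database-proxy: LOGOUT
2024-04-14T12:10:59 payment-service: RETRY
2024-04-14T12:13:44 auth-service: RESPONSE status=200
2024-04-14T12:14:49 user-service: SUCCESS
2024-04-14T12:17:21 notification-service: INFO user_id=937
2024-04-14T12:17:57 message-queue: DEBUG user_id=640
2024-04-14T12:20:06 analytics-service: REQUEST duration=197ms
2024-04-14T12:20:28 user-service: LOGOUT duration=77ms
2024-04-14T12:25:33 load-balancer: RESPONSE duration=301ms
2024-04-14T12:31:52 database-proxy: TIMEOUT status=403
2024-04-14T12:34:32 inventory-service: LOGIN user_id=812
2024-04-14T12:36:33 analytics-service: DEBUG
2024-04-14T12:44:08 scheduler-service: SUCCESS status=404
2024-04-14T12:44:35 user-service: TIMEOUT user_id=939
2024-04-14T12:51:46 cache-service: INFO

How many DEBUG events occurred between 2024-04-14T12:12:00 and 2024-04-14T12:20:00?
1

To count events in the time window:

1. Window boundaries: 2024-04-14T12:12:00 to 2024-04-14T12:20:00
2. Filter for DEBUG events within this window
3. Count matching events: 1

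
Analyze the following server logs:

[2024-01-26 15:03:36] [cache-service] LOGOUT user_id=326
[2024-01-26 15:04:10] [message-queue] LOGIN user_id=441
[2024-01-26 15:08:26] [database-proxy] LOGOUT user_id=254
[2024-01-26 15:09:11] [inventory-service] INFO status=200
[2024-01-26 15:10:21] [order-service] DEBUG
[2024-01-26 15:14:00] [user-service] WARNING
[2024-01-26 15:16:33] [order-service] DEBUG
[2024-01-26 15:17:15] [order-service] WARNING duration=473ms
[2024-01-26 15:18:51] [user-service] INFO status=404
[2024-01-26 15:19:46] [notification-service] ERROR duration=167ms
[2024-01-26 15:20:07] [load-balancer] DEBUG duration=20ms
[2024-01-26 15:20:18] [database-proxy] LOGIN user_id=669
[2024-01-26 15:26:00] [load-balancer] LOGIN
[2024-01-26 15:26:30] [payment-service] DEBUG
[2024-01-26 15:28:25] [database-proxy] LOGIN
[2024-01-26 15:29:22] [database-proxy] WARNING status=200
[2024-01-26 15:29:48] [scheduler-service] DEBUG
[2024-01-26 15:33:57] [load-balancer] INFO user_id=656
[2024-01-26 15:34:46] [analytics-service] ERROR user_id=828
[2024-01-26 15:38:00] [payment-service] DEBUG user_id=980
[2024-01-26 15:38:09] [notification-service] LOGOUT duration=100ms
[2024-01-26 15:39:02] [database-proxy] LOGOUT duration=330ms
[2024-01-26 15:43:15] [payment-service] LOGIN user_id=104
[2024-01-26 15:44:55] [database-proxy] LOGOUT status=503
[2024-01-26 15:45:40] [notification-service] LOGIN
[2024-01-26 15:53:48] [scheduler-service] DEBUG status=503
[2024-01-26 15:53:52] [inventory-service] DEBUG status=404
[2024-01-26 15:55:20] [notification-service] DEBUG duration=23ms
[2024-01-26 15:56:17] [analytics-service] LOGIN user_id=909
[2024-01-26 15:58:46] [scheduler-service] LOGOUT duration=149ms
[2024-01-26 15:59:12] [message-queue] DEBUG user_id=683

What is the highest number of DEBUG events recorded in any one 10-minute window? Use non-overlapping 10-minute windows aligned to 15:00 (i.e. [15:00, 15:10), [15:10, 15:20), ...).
4

To find the burst window:

1. Divide the log period into non-overlapping 10-minute windows starting at 15:00
2. Count DEBUG events in each window
3. Find the window with maximum count
4. Maximum events in a window: 4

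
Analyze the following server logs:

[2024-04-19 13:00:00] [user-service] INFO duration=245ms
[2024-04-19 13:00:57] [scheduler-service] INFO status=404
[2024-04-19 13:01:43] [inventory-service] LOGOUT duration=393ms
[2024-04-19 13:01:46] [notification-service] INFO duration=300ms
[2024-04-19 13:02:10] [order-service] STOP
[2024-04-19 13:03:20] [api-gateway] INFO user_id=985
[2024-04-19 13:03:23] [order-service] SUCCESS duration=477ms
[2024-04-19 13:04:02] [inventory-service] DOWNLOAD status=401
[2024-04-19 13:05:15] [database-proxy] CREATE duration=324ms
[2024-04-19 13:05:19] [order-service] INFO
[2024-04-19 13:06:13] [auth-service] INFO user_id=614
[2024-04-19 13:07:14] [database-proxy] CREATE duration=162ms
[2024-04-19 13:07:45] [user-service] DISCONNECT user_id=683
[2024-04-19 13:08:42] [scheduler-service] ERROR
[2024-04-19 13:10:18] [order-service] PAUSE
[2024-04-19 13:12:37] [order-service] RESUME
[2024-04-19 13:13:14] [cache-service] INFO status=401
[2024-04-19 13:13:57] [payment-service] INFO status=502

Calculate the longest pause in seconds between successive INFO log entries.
421

To find the longest gap:

1. Extract all INFO events in chronological order
2. Calculate time differences between consecutive events
3. Find the maximum difference
4. Longest gap: 421 seconds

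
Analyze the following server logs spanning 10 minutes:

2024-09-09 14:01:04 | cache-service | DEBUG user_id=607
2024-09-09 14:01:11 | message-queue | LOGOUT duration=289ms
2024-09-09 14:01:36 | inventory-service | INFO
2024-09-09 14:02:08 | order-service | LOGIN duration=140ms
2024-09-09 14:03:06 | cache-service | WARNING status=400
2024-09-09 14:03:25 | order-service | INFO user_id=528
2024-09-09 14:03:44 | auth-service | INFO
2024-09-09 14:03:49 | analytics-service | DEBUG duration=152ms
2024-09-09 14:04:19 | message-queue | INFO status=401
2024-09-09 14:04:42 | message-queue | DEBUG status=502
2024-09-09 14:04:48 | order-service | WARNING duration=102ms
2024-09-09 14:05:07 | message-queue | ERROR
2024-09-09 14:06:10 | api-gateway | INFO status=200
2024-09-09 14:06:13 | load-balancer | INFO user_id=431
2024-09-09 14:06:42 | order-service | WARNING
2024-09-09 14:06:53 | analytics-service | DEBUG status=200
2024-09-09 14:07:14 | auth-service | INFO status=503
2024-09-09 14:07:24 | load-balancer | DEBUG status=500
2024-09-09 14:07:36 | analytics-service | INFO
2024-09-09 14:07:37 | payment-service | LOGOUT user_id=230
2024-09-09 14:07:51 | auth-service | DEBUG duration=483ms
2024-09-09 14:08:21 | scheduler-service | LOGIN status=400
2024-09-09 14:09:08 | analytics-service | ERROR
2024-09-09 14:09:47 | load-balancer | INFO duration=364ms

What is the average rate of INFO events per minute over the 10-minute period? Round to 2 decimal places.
0.9

To calculate the rate:

1. Count total INFO events: 9
2. Total time period: 10 minutes
3. Rate = 9 / 10 = 0.9 events per minute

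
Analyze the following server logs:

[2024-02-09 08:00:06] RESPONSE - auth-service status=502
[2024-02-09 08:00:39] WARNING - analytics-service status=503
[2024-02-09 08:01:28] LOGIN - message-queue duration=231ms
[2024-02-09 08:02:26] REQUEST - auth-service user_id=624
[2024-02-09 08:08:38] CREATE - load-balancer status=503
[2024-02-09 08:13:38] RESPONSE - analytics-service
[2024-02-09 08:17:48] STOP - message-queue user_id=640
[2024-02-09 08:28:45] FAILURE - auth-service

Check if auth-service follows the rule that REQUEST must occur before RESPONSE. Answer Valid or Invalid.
Invalid

To validate ordering:

1. Required order: REQUEST → RESPONSE
2. Rule: REQUEST must occur before RESPONSE
3. Check actual order of events for auth-service
4. Result: Invalid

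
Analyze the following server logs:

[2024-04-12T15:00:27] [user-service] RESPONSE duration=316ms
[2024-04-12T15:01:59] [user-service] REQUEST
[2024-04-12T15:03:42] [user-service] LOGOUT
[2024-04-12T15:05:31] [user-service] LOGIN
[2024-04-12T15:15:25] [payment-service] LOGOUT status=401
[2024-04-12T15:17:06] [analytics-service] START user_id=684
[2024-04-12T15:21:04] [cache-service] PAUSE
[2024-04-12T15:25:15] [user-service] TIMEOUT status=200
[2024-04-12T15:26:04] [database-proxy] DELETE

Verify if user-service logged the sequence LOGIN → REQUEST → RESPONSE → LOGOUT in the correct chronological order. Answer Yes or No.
No

To verify sequence order:

1. Find all events in sequence LOGIN → REQUEST → RESPONSE → LOGOUT for user-service
2. Extract their timestamps
3. Check if timestamps are in ascending order
4. Result: No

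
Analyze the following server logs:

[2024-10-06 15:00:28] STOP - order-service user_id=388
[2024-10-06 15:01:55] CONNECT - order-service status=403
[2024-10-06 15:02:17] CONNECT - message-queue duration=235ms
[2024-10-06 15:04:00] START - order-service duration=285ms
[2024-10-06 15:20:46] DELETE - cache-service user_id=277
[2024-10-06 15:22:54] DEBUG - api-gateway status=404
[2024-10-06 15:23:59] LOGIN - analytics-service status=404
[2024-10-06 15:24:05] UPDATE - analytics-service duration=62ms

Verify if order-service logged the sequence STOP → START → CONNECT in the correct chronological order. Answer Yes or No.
No

To verify sequence order:

1. Find all events in sequence STOP → START → CONNECT for order-service
2. Extract their timestamps
3. Check if timestamps are in ascending order
4. Result: No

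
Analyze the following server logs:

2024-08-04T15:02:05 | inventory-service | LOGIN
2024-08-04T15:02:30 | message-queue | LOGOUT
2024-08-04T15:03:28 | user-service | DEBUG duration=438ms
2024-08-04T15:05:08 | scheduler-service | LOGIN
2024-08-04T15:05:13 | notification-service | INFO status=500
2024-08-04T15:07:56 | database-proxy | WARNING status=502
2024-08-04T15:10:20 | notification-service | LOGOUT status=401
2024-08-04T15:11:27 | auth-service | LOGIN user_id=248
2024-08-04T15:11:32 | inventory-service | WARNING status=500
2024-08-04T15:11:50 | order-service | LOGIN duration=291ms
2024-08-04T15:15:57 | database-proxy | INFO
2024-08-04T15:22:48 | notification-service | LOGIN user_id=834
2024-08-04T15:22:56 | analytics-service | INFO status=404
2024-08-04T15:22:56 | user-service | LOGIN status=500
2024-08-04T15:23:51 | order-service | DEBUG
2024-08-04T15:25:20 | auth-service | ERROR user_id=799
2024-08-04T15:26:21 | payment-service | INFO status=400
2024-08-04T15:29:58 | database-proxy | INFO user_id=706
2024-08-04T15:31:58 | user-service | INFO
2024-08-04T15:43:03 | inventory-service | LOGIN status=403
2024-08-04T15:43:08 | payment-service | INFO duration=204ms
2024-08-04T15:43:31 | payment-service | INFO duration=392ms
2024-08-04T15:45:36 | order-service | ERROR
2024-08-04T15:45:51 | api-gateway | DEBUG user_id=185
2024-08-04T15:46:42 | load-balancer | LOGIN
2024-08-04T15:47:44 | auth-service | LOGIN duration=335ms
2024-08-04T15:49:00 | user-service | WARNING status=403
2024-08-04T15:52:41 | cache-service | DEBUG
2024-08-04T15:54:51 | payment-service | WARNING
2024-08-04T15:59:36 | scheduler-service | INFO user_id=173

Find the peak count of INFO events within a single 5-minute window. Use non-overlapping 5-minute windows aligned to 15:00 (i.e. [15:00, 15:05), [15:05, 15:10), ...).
2

To find the burst window:

1. Divide the log period into non-overlapping 5-minute windows starting at 15:00
2. Count INFO events in each window
3. Find the window with maximum count
4. Maximum events in a window: 2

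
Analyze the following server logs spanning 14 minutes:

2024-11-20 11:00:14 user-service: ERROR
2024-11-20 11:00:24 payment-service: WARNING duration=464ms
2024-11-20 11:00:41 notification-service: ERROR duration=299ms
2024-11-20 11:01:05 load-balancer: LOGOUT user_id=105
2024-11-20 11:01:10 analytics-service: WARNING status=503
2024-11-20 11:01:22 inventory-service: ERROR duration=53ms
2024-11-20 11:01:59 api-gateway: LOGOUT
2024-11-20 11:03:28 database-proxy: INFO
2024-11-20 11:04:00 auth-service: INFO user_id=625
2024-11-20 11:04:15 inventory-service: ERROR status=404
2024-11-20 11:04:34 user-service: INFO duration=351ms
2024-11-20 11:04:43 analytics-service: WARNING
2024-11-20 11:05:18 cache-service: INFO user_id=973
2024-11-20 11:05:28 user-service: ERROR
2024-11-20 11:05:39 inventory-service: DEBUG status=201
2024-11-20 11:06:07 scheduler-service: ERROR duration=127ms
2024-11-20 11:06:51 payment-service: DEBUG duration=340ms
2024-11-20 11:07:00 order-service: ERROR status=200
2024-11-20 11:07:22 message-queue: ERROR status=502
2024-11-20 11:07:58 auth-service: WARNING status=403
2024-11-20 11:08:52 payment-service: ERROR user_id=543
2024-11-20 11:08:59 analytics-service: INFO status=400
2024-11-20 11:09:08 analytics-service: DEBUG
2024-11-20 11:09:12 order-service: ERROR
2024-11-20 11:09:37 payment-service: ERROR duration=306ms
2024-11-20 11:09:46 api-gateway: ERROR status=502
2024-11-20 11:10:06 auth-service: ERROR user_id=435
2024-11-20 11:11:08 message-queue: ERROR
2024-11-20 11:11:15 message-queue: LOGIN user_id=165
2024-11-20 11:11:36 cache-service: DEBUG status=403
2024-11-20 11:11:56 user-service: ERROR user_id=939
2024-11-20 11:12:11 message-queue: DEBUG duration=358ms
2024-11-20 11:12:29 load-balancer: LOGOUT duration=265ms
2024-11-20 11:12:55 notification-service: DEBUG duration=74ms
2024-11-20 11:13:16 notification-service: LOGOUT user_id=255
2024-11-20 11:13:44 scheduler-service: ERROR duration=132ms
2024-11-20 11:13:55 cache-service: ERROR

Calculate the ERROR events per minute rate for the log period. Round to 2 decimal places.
1.21

To calculate the rate:

1. Count total ERROR events: 17
2. Total time period: 14 minutes
3. Rate = 17 / 14 = 1.21 events per minute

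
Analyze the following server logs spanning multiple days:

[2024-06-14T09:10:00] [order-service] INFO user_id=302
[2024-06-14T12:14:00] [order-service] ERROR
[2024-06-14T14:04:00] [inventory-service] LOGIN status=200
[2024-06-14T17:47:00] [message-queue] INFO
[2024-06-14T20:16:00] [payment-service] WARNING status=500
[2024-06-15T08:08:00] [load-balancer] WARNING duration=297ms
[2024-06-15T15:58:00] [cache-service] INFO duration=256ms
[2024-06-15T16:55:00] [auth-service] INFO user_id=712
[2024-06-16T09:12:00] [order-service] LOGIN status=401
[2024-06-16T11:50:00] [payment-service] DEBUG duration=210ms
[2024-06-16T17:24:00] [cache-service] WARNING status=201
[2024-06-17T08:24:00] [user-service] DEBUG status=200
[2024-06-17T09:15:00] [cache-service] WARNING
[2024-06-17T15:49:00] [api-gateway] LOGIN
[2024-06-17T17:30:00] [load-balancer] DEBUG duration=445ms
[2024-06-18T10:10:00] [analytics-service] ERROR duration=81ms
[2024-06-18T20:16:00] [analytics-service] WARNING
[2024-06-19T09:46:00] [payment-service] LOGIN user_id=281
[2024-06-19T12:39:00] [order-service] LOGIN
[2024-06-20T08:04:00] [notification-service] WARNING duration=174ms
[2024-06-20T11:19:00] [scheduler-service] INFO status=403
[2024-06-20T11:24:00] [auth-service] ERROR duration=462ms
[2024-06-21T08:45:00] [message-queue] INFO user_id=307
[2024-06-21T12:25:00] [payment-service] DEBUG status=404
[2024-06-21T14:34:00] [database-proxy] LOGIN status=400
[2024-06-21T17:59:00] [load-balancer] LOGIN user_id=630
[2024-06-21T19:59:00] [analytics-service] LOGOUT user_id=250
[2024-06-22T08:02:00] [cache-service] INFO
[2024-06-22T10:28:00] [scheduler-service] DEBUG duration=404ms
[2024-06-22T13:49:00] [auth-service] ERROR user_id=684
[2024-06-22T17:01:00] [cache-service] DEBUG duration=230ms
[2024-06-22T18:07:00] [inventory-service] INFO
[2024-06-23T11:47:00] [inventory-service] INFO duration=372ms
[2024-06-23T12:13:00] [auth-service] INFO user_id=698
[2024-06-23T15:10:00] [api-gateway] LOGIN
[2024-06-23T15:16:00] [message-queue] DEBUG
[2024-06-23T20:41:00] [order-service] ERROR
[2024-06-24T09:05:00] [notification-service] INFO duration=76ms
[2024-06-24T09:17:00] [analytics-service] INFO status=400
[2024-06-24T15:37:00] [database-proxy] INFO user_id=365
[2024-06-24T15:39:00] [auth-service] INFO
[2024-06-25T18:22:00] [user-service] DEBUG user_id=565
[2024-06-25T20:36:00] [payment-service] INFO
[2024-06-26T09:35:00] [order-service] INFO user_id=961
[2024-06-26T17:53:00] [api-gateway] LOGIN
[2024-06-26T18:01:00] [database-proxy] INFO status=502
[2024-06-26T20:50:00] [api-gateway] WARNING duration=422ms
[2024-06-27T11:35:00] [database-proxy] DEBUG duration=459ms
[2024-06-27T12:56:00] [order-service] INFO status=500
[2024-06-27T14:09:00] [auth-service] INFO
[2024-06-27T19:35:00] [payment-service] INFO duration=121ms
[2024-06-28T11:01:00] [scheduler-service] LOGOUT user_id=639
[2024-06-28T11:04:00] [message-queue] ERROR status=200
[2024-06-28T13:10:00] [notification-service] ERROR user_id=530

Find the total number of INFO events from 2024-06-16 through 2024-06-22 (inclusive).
4

To filter by date range:

1. Date range: 2024-06-16 through 2024-06-22, both dates inclusive
2. Filter for INFO events whose date falls in this range
3. Count matching events: 4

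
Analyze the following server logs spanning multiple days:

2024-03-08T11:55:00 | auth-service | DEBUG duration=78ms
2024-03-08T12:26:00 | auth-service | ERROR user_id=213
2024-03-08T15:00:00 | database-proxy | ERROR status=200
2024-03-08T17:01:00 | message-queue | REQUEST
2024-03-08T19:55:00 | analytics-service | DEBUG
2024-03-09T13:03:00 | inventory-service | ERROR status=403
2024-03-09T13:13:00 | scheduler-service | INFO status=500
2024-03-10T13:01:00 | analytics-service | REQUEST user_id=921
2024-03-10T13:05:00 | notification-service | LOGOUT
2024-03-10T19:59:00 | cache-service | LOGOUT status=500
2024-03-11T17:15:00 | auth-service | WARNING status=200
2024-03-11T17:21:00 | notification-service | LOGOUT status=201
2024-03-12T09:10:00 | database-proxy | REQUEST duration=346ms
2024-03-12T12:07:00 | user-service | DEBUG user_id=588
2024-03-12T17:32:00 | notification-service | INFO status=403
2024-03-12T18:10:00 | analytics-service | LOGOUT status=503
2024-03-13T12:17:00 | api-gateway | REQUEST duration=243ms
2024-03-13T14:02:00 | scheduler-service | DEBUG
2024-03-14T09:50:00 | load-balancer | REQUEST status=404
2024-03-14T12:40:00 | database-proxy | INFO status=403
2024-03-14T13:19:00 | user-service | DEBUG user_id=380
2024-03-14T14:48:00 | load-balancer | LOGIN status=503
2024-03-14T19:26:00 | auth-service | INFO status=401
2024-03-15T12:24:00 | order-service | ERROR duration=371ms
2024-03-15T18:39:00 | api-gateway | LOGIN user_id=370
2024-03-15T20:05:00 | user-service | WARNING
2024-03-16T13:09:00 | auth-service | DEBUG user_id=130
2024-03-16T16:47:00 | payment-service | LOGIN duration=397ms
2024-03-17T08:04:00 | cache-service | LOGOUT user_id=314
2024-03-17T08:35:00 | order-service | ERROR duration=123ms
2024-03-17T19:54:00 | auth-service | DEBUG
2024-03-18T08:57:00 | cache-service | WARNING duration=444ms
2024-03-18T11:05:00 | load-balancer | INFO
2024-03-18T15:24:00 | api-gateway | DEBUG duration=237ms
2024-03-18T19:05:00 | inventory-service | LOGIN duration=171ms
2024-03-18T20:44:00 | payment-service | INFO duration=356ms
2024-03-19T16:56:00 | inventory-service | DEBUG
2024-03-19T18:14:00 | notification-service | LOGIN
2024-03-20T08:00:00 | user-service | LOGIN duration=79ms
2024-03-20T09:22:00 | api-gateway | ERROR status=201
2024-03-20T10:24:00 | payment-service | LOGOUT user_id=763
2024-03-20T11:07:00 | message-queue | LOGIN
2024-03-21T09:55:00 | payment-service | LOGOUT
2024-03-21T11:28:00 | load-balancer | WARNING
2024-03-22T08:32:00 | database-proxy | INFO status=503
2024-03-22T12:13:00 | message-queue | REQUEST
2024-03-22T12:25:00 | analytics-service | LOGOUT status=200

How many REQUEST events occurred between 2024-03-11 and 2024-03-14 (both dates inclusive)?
3

To filter by date range:

1. Date range: 2024-03-11 through 2024-03-14, both dates inclusive
2. Filter for REQUEST events whose date falls in this range
3. Count matching events: 3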